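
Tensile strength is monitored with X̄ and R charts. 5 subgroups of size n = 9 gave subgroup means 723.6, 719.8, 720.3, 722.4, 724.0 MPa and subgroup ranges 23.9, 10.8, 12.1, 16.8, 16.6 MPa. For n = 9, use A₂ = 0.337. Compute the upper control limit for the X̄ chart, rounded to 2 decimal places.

X̄̄ = (723.6 + 719.8 + 720.3 + 722.4 + 724.0) / 5 = 3610.1000 / 5 = 722.0200
R̄ = (23.9 + 10.8 + 12.1 + 16.8 + 16.6) / 5 = 80.2000 / 5 = 16.0400
UCL = X̄̄ + A₂·R̄ = 722.0200 + 0.337 × 16.0400 = 727.4255

727.43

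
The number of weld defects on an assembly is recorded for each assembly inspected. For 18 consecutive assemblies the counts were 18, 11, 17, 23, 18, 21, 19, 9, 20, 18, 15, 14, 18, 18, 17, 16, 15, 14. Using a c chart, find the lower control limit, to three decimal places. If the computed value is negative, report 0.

4.454

c̄ = (18 + 11 + 17 + 23 + 18 + 21 + 19 + 9 + 20 + 18 + 15 + 14 + 18 + 18 + 17 + 16 + 15 + 14) / 18 = 301 / 18 = 16.7222
LCL = c̄ − 3√c̄ = 16.7222 − 3 × 4.0893 = 4.4544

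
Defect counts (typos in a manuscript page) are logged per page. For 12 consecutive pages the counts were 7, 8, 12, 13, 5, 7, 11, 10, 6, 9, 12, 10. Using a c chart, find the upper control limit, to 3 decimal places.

18.250

c̄ = (7 + 8 + 12 + 13 + 5 + 7 + 11 + 10 + 6 + 9 + 12 + 10) / 12 = 110 / 12 = 9.1667
UCL = c̄ + 3√c̄ = 9.1667 + 3 × √9.1667 = 9.1667 + 3 × 3.0277 = 18.2496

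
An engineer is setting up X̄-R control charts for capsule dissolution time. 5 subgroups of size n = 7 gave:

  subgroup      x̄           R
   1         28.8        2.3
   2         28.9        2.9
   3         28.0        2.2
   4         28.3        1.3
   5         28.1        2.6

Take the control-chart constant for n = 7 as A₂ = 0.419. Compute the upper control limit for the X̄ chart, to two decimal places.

29.37

X̄̄ = (28.8 + 28.9 + 28.0 + 28.3 + 28.1) / 5 = 142.1000 / 5 = 28.4200
R̄ = (2.3 + 2.9 + 2.2 + 1.3 + 2.6) / 5 = 11.3000 / 5 = 2.2600
UCL = X̄̄ + A₂·R̄ = 28.4200 + 0.419 × 2.2600 = 29.3669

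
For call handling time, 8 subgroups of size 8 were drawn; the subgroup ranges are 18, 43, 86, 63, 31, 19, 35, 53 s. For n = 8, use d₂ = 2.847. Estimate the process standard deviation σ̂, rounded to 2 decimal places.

R̄ = (18 + 43 + 86 + 63 + 31 + 19 + 35 + 53) / 8 = 43.5000
σ̂ = R̄ / d₂ = 43.5000 / 2.847 = 15.2792

15.28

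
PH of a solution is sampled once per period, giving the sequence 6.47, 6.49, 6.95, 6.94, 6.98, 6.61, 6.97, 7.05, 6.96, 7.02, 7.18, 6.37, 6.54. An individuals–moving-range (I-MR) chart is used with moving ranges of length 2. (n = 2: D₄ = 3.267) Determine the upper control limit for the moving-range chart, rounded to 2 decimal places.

0.72

Moving ranges: 0.02, 0.46, 0.01, 0.04, 0.37, 0.36, 0.08, 0.09, 0.06, 0.16, 0.81, 0.17; M̄R̄ = 2.6300 / 12 = 0.2192
UCL_MR = D₄·M̄R̄ = 3.267 × 0.2192 = 0.7160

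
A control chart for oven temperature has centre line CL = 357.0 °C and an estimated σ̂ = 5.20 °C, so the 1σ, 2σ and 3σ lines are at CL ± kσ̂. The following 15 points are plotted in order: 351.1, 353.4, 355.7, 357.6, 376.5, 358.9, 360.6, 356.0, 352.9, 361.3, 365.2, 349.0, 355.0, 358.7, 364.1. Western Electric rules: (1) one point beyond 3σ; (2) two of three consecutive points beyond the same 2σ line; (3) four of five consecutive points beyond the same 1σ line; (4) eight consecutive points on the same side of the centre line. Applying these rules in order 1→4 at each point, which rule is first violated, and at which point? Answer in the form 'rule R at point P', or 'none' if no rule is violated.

rule 1 at point 5

Zone of each point (C = within 1σ̂, B = 1σ̂–2σ̂, A = 2σ̂–3σ̂, * = beyond 3σ̂; sign = side of CL): 1:-B, 2:-C, 3:-C, 4:+C, 5:+*, 6:+C, 7:+C, 8:-C, 9:-C, 10:+C, 11:+B, 12:-B, 13:-C, 14:+C, 15:+B
Rule 1 (one point beyond the 3σ limits) is satisfied at point 5.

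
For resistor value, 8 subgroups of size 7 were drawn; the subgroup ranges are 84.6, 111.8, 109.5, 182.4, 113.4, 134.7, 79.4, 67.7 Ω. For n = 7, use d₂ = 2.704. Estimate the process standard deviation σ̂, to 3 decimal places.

40.842

R̄ = (84.6 + 111.8 + 109.5 + 182.4 + 113.4 + 134.7 + 79.4 + 67.7) / 8 = 110.4375
σ̂ = R̄ / d₂ = 110.4375 / 2.704 = 40.8423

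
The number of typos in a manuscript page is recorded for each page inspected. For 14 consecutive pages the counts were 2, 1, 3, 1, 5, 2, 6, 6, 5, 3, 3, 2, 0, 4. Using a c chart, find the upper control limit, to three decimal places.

8.329

c̄ = (2 + 1 + 3 + 1 + 5 + 2 + 6 + 6 + 5 + 3 + 3 + 2 + 0 + 4) / 14 = 43 / 14 = 3.0714
UCL = c̄ + 3√c̄ = 3.0714 + 3 × √3.0714 = 3.0714 + 3 × 1.7525 = 8.3291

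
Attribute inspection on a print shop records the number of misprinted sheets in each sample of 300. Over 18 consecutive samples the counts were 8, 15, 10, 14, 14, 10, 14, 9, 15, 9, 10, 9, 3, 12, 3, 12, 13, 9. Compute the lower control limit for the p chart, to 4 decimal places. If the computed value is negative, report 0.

p̄ = Σdᵢ / (k·n) = 189 / (18 × 300) = 0.03500
LCL = p̄ − 3·√(p̄(1−p̄)/n) = 0.03500 − 3 × 0.01061 = 0.00317

0.0032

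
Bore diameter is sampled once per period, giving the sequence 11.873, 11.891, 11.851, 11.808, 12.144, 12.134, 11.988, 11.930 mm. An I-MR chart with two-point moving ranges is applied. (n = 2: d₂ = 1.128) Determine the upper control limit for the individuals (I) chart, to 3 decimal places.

12.200

X̄ = (11.873 + 11.891 + 11.851 + 11.808 + 12.144 + 12.134 + 11.988 + 11.930) / 8 = 11.9524
Moving ranges: 0.018, 0.040, 0.043, 0.336, 0.010, 0.146, 0.058; M̄R̄ = 0.6510 / 7 = 0.0930
UCL = X̄ + 3·M̄R̄/d₂ = 11.9524 + 3 × 0.0930 / 1.128 = 12.1997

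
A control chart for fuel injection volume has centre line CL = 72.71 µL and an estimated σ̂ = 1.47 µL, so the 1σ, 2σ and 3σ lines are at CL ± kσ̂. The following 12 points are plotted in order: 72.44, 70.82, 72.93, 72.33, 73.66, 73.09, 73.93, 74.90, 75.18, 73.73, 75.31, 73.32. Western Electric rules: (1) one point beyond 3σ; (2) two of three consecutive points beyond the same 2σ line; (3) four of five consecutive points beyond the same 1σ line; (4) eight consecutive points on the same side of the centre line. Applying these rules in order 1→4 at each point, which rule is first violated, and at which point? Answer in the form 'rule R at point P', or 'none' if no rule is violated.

rule 4 at point 12

Zone of each point (C = within 1σ̂, B = 1σ̂–2σ̂, A = 2σ̂–3σ̂, * = beyond 3σ̂; sign = side of CL): 1:-C, 2:-B, 3:+C, 4:-C, 5:+C, 6:+C, 7:+C, 8:+B, 9:+B, 10:+C, 11:+B, 12:+C
Rule 4 (eight consecutive points on the same side of the centre line) is satisfied at point 12.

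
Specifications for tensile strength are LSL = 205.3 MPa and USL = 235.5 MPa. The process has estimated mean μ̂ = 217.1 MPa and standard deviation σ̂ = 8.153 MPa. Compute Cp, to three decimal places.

Cp = (USL − LSL) / (6σ̂) = (235.5 − 205.3) / (6 × 8.153) = 30.2000 / 48.9180 = 0.6174

0.617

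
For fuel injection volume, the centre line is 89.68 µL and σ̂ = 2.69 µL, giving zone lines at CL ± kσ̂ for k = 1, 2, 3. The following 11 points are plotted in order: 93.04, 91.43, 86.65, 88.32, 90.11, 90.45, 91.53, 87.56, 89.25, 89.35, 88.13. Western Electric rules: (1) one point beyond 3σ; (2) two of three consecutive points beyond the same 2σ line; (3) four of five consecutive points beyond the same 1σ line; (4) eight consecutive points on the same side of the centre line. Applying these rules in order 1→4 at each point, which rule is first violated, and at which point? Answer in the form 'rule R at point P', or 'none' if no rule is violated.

none

Zone of each point (C = within 1σ̂, B = 1σ̂–2σ̂, A = 2σ̂–3σ̂, * = beyond 3σ̂; sign = side of CL): 1:+B, 2:+C, 3:-B, 4:-C, 5:+C, 6:+C, 7:+C, 8:-C, 9:-C, 10:-C, 11:-C
No rule fires across all 11 points.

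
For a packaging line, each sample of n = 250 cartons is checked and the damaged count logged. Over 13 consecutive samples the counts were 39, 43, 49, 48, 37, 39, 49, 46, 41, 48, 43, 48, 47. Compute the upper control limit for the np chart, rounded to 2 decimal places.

p̄ = Σdᵢ / (k·n) = 577 / (13 × 250) = 0.17754
UCL = np̄ + 3·√(np̄(1−p̄)) = 44.3846 + 3 × √(44.3846×0.82246) = 44.3846 + 3 × 6.0419 = 62.5103

62.51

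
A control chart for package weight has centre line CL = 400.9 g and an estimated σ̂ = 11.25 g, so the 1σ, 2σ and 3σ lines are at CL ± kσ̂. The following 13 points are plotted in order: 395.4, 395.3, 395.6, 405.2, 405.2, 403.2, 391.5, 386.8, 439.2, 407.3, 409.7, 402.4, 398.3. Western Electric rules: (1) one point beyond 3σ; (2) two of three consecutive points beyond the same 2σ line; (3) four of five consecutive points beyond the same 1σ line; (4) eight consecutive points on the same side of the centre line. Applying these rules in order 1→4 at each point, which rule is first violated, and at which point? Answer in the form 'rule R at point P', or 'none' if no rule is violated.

Zone of each point (C = within 1σ̂, B = 1σ̂–2σ̂, A = 2σ̂–3σ̂, * = beyond 3σ̂; sign = side of CL): 1:-C, 2:-C, 3:-C, 4:+C, 5:+C, 6:+C, 7:-C, 8:-B, 9:+*, 10:+C, 11:+C, 12:+C, 13:-C
Rule 1 (one point beyond the 3σ limits) is satisfied at point 9.

rule 1 at point 9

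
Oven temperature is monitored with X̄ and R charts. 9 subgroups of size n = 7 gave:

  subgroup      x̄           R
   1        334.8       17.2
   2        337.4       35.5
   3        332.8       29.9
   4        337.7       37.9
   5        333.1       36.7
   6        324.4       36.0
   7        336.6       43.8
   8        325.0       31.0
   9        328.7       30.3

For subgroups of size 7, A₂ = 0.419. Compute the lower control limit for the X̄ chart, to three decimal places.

318.390

X̄̄ = (334.8 + 337.4 + 332.8 + 337.7 + 333.1 + 324.4 + 336.6 + 325.0 + 328.7) / 9 = 2990.5000 / 9 = 332.2778
R̄ = (17.2 + 35.5 + 29.9 + 37.9 + 36.7 + 36.0 + 43.8 + 31.0 + 30.3) / 9 = 298.3000 / 9 = 33.1444
LCL = X̄̄ − A₂·R̄ = 332.2778 − 0.419 × 33.1444 = 318.3903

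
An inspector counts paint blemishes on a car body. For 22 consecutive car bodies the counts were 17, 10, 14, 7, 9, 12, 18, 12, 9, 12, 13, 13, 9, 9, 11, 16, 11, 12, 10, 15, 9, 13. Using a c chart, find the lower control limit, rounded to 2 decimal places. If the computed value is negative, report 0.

1.53

c̄ = (17 + 10 + 14 + 7 + 9 + 12 + 18 + 12 + 9 + 12 + 13 + 13 + 9 + 9 + 11 + 16 + 11 + 12 + 10 + 15 + 9 + 13) / 22 = 261 / 22 = 11.8636
LCL = c̄ − 3√c̄ = 11.8636 − 3 × 3.4444 = 1.5305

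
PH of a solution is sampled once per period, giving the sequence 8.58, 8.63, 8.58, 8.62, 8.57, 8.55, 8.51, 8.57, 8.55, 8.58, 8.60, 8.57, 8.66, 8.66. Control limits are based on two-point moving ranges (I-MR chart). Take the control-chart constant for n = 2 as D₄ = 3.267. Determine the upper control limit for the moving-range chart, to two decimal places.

Moving ranges: 0.05, 0.05, 0.04, 0.05, 0.02, 0.04, 0.06, 0.02, 0.03, 0.02, 0.03, 0.09, 0.00; M̄R̄ = 0.5000 / 13 = 0.0385
UCL_MR = D₄·M̄R̄ = 3.267 × 0.0385 = 0.1257

0.13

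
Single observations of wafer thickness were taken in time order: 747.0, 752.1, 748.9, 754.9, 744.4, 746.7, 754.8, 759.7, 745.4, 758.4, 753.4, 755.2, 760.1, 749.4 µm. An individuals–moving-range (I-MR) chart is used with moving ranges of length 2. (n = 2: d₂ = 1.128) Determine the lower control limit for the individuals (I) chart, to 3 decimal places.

X̄ = (747.0 + 752.1 + 748.9 + 754.9 + 744.4 + 746.7 + 754.8 + 759.7 + 745.4 + 758.4 + 753.4 + 755.2 + 760.1 + 749.4) / 14 = 752.1714
Moving ranges: 5.1, 3.2, 6.0, 10.5, 2.3, 8.1, 4.9, 14.3, 13.0, 5.0, 1.8, 4.9, 10.7; M̄R̄ = 89.8000 / 13 = 6.9077
LCL = X̄ − 3·M̄R̄/d₂ = 752.1714 − 3 × 6.9077 / 1.128 = 733.7999

733.800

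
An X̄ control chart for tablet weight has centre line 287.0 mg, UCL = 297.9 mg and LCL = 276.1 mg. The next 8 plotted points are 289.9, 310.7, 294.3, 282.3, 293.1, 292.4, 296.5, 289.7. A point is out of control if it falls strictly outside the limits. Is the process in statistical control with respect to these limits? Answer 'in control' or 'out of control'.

out of control

Compare each point to [276.1, 297.9]: sample 2 = 310.7 > UCL.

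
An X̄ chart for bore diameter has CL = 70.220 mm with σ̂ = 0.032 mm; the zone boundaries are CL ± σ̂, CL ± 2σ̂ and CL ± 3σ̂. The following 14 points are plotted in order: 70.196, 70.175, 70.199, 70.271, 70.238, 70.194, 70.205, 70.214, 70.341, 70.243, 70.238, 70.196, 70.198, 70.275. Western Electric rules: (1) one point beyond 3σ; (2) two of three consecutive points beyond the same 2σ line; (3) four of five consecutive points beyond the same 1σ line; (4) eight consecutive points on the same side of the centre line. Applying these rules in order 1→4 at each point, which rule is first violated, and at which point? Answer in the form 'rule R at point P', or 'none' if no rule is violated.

rule 1 at point 9

Zone of each point (C = within 1σ̂, B = 1σ̂–2σ̂, A = 2σ̂–3σ̂, * = beyond 3σ̂; sign = side of CL): 1:-C, 2:-B, 3:-C, 4:+B, 5:+C, 6:-C, 7:-C, 8:-C, 9:+*, 10:+C, 11:+C, 12:-C, 13:-C, 14:+B
Rule 1 (one point beyond the 3σ limits) is satisfied at point 9.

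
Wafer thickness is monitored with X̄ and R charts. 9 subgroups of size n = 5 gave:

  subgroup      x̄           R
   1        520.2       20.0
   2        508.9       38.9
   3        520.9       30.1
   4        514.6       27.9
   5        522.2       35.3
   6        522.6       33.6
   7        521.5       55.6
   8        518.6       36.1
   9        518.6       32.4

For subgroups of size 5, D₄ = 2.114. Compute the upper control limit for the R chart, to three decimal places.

72.792

R̄ = (20.0 + 38.9 + 30.1 + 27.9 + 35.3 + 33.6 + 55.6 + 36.1 + 32.4) / 9 = 309.9000 / 9 = 34.4333
UCL_R = D₄·R̄ = 2.114 × 34.4333 = 72.7921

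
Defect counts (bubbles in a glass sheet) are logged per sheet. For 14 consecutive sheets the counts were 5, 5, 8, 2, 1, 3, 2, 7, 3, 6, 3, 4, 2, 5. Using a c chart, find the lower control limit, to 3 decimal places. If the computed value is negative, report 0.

0.000

c̄ = (5 + 5 + 8 + 2 + 1 + 3 + 2 + 7 + 3 + 6 + 3 + 4 + 2 + 5) / 14 = 56 / 14 = 4.0000
LCL = c̄ − 3√c̄ = 4.0000 − 3 × 2.0000 = -2.0000 → 0 (cannot be negative)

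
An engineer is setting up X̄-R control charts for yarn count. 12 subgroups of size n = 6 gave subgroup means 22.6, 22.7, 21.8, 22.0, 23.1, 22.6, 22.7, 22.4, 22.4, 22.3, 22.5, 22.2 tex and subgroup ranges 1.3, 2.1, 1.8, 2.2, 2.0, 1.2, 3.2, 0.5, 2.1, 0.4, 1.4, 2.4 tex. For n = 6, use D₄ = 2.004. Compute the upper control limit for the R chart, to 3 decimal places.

R̄ = (1.3 + 2.1 + 1.8 + 2.2 + 2.0 + 1.2 + 3.2 + 0.5 + 2.1 + 0.4 + 1.4 + 2.4) / 12 = 20.6000 / 12 = 1.7167
UCL_R = D₄·R̄ = 2.004 × 1.7167 = 3.4402

3.440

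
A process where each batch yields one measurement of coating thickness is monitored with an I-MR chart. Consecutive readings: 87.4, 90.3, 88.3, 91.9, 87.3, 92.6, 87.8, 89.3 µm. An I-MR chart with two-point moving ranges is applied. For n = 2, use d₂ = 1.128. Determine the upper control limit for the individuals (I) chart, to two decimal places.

X̄ = (87.4 + 90.3 + 88.3 + 91.9 + 87.3 + 92.6 + 87.8 + 89.3) / 8 = 89.3625
Moving ranges: 2.9, 2.0, 3.6, 4.6, 5.3, 4.8, 1.5; M̄R̄ = 24.7000 / 7 = 3.5286
UCL = X̄ + 3·M̄R̄/d₂ = 89.3625 + 3 × 3.5286 / 1.128 = 98.7470

98.75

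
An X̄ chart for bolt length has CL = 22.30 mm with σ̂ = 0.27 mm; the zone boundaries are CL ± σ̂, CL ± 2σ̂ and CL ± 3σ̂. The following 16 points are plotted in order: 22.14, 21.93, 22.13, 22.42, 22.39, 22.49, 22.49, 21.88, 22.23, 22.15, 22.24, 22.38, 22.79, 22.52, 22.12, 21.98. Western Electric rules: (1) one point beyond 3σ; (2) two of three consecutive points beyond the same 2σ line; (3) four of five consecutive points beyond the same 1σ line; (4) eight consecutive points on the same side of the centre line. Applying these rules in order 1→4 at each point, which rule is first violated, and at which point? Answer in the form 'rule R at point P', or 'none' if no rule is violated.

none

Zone of each point (C = within 1σ̂, B = 1σ̂–2σ̂, A = 2σ̂–3σ̂, * = beyond 3σ̂; sign = side of CL): 1:-C, 2:-B, 3:-C, 4:+C, 5:+C, 6:+C, 7:+C, 8:-B, 9:-C, 10:-C, 11:-C, 12:+C, 13:+B, 14:+C, 15:-C, 16:-B
No rule fires across all 16 points.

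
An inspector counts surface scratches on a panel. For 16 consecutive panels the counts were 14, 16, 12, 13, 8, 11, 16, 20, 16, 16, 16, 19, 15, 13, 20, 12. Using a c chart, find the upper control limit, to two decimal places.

26.36

c̄ = (14 + 16 + 12 + 13 + 8 + 11 + 16 + 20 + 16 + 16 + 16 + 19 + 15 + 13 + 20 + 12) / 16 = 237 / 16 = 14.8125
UCL = c̄ + 3√c̄ = 14.8125 + 3 × √14.8125 = 14.8125 + 3 × 3.8487 = 26.3586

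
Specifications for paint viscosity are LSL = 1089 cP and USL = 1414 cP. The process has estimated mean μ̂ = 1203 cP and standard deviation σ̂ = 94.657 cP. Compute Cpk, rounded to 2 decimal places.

Cpu = (USL − μ̂) / (3σ̂) = (1414 − 1203) / (3 × 94.657) = 0.7430; Cpl = (μ̂ − LSL) / (3σ̂) = (1203 − 1089) / (3 × 94.657) = 0.4014; Cpk = min(Cpu, Cpl) = 0.4014

0.40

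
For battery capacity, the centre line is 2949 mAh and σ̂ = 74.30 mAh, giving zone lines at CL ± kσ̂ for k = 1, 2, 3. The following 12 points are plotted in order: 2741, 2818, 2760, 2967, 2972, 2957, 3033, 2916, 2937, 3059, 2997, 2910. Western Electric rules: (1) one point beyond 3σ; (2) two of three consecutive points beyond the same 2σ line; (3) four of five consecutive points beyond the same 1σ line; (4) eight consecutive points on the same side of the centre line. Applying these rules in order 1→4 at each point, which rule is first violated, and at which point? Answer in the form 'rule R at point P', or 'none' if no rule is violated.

rule 2 at point 3

Zone of each point (C = within 1σ̂, B = 1σ̂–2σ̂, A = 2σ̂–3σ̂, * = beyond 3σ̂; sign = side of CL): 1:-A, 2:-B, 3:-A, 4:+C, 5:+C, 6:+C, 7:+B, 8:-C, 9:-C, 10:+B, 11:+C, 12:-C
Rule 2 (two of three consecutive points beyond the same 2σ limit) is satisfied at point 3.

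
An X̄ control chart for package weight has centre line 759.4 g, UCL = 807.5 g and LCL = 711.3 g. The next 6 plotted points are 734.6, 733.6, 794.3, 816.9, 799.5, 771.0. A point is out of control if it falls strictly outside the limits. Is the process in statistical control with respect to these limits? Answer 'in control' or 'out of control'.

out of control

Compare each point to [711.3, 807.5]: sample 4 = 816.9 > UCL.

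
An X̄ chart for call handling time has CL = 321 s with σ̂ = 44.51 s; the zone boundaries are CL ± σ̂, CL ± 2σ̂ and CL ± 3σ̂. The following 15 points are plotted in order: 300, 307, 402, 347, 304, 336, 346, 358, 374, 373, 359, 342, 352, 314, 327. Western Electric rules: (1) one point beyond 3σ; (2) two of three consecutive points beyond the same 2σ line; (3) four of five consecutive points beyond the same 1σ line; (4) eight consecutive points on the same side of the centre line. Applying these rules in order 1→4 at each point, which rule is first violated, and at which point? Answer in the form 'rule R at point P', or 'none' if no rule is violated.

Zone of each point (C = within 1σ̂, B = 1σ̂–2σ̂, A = 2σ̂–3σ̂, * = beyond 3σ̂; sign = side of CL): 1:-C, 2:-C, 3:+B, 4:+C, 5:-C, 6:+C, 7:+C, 8:+C, 9:+B, 10:+B, 11:+C, 12:+C, 13:+C, 14:-C, 15:+C
Rule 4 (eight consecutive points on the same side of the centre line) is satisfied at point 13.

rule 4 at point 13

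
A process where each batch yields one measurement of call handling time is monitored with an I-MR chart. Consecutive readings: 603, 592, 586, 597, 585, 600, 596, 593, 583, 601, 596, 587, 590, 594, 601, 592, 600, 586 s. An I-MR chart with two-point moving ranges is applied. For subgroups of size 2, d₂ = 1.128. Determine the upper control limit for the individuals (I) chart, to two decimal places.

616.75

X̄ = (603 + 592 + 586 + 597 + 585 + 600 + 596 + 593 + 583 + 601 + 596 + 587 + 590 + 594 + 601 + 592 + 600 + 586) / 18 = 593.4444
Moving ranges: 11, 6, 11, 12, 15, 4, 3, 10, 18, 5, 9, 3, 4, 7, 9, 8, 14; M̄R̄ = 149.0000 / 17 = 8.7647
UCL = X̄ + 3·M̄R̄/d₂ = 593.4444 + 3 × 8.7647 / 1.128 = 616.7548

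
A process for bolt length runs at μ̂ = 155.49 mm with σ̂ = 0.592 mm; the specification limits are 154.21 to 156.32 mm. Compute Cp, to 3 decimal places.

0.594

Cp = (USL − LSL) / (6σ̂) = (156.32 − 154.21) / (6 × 0.592) = 2.1100 / 3.5520 = 0.5940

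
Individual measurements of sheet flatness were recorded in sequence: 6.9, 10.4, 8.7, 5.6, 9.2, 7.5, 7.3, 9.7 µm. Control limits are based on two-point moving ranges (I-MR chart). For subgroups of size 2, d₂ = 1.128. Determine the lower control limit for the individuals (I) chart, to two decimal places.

X̄ = (6.9 + 10.4 + 8.7 + 5.6 + 9.2 + 7.5 + 7.3 + 9.7) / 8 = 8.1625
Moving ranges: 3.5, 1.7, 3.1, 3.6, 1.7, 0.2, 2.4; M̄R̄ = 16.2000 / 7 = 2.3143
LCL = X̄ − 3·M̄R̄/d₂ = 8.1625 − 3 × 2.3143 / 1.128 = 2.0075

2.01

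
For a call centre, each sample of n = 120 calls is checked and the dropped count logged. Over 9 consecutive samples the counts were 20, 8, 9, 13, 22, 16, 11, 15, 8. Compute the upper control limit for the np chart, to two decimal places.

p̄ = Σdᵢ / (k·n) = 122 / (9 × 120) = 0.11296
UCL = np̄ + 3·√(np̄(1−p̄)) = 13.5556 + 3 × √(13.5556×0.88704) = 13.5556 + 3 × 3.4676 = 23.9584

23.96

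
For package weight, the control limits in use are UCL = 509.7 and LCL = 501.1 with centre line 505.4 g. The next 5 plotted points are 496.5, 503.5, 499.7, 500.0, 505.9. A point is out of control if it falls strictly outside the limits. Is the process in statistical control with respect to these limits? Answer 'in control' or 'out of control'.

out of control

Compare each point to [501.1, 509.7]: sample 1 = 496.5 < LCL; sample 3 = 499.7 < LCL; sample 4 = 500.0 < LCL.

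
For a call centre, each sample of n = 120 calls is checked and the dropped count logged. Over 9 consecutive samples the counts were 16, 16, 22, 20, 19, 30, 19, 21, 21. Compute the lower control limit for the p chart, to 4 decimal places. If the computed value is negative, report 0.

p̄ = Σdᵢ / (k·n) = 184 / (9 × 120) = 0.17037
LCL = p̄ − 3·√(p̄(1−p̄)/n) = 0.17037 − 3 × 0.03432 = 0.06741

0.0674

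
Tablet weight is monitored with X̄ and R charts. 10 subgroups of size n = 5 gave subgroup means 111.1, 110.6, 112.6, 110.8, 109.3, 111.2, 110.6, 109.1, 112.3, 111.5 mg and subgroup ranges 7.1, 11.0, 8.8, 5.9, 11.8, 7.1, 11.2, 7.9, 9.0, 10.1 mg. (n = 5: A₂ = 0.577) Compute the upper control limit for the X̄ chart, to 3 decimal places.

116.097

X̄̄ = (111.1 + 110.6 + 112.6 + 110.8 + 109.3 + 111.2 + 110.6 + 109.1 + 112.3 + 111.5) / 10 = 1109.1000 / 10 = 110.9100
R̄ = (7.1 + 11.0 + 8.8 + 5.9 + 11.8 + 7.1 + 11.2 + 7.9 + 9.0 + 10.1) / 10 = 89.9000 / 10 = 8.9900
UCL = X̄̄ + A₂·R̄ = 110.9100 + 0.577 × 8.9900 = 116.0972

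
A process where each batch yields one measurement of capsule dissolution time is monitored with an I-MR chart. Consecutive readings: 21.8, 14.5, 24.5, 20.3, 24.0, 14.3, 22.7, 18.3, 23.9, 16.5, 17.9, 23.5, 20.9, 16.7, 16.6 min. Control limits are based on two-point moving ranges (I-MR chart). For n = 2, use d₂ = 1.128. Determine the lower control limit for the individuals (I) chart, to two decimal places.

X̄ = (21.8 + 14.5 + 24.5 + 20.3 + 24.0 + 14.3 + 22.7 + 18.3 + 23.9 + 16.5 + 17.9 + 23.5 + 20.9 + 16.7 + 16.6) / 15 = 19.7600
Moving ranges: 7.3, 10.0, 4.2, 3.7, 9.7, 8.4, 4.4, 5.6, 7.4, 1.4, 5.6, 2.6, 4.2, 0.1; M̄R̄ = 74.6000 / 14 = 5.3286
LCL = X̄ − 3·M̄R̄/d₂ = 19.7600 − 3 × 5.3286 / 1.128 = 5.5883

5.59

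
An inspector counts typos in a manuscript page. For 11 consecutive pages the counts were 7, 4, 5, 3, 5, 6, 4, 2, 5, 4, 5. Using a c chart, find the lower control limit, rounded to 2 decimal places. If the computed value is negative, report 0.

0.00

c̄ = (7 + 4 + 5 + 3 + 5 + 6 + 4 + 2 + 5 + 4 + 5) / 11 = 50 / 11 = 4.5455
LCL = c̄ − 3√c̄ = 4.5455 − 3 × 2.1320 = -1.8506 → 0 (cannot be negative)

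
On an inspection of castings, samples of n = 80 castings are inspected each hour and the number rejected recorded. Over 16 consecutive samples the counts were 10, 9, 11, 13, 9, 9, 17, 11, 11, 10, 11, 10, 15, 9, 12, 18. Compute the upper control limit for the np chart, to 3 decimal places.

20.998

p̄ = Σdᵢ / (k·n) = 185 / (16 × 80) = 0.14453
UCL = np̄ + 3·√(np̄(1−p̄)) = 11.5625 + 3 × √(11.5625×0.85547) = 11.5625 + 3 × 3.1451 = 20.9977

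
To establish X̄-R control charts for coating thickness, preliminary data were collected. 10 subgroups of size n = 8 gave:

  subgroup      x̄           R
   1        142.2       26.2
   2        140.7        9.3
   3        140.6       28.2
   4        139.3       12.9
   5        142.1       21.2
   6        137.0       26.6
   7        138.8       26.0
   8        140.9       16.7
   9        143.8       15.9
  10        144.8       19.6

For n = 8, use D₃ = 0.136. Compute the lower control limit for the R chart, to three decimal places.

R̄ = (26.2 + 9.3 + 28.2 + 12.9 + 21.2 + 26.6 + 26.0 + 16.7 + 15.9 + 19.6) / 10 = 202.6000 / 10 = 20.2600
LCL_R = D₃·R̄ = 0.136 × 20.2600 = 2.7554

2.755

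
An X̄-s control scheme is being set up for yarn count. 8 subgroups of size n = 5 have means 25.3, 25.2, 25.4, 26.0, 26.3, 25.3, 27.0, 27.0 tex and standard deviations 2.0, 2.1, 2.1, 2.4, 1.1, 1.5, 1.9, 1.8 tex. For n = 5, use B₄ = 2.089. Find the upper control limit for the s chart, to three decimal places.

s̄ = (2.0 + 2.1 + 2.1 + 2.4 + 1.1 + 1.5 + 1.9 + 1.8) / 8 = 1.8625
UCL_s = B₄·s̄ = 2.089 × 1.8625 = 3.8908

3.891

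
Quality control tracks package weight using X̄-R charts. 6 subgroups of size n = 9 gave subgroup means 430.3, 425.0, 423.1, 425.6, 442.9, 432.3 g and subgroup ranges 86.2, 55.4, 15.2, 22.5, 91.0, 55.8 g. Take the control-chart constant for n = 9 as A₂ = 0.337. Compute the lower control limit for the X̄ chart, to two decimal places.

411.55

X̄̄ = (430.3 + 425.0 + 423.1 + 425.6 + 442.9 + 432.3) / 6 = 2579.2000 / 6 = 429.8667
R̄ = (86.2 + 55.4 + 15.2 + 22.5 + 91.0 + 55.8) / 6 = 326.1000 / 6 = 54.3500
LCL = X̄̄ − A₂·R̄ = 429.8667 − 0.337 × 54.3500 = 411.5507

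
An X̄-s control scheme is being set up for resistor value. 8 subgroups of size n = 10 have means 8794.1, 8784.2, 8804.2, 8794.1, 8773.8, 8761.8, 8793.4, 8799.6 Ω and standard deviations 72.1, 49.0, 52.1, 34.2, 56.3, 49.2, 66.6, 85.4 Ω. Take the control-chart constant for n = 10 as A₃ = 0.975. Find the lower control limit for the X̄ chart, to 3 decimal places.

X̄̄ = (8794.1 + 8784.2 + 8804.2 + 8794.1 + 8773.8 + 8761.8 + 8793.4 + 8799.6) / 8 = 8788.1500
s̄ = (72.1 + 49.0 + 52.1 + 34.2 + 56.3 + 49.2 + 66.6 + 85.4) / 8 = 58.1125
LCL = X̄̄ − A₃·s̄ = 8788.1500 − 0.975 × 58.1125 = 8731.4903

8731.490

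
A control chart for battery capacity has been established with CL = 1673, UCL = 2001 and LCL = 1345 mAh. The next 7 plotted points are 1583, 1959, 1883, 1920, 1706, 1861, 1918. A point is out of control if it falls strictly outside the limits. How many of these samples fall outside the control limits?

0

All 7 points lie within [1345, 2001].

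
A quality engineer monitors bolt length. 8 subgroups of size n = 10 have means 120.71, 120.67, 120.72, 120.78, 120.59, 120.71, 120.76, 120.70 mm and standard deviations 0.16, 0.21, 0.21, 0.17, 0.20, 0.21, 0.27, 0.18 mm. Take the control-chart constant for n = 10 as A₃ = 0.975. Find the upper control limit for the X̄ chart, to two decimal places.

120.90

X̄̄ = (120.71 + 120.67 + 120.72 + 120.78 + 120.59 + 120.71 + 120.76 + 120.70) / 8 = 120.7050
s̄ = (0.16 + 0.21 + 0.21 + 0.17 + 0.20 + 0.21 + 0.27 + 0.18) / 8 = 0.2013
UCL = X̄̄ + A₃·s̄ = 120.7050 + 0.975 × 0.2013 = 120.9012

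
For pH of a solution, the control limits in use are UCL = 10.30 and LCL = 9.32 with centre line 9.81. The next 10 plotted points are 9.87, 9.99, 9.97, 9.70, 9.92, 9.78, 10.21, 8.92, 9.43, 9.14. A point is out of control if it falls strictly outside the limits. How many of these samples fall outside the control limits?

2

Compare each point to [9.32, 10.30]: sample 8 = 8.92 < LCL; sample 10 = 9.14 < LCL.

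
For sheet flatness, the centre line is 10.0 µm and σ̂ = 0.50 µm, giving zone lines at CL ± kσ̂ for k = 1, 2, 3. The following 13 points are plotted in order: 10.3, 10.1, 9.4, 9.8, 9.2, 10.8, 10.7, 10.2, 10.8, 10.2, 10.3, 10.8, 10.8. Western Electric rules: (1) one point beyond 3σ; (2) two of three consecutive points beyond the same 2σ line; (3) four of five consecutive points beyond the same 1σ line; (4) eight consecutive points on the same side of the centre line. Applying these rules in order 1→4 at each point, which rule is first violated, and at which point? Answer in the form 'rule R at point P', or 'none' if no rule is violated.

rule 4 at point 13

Zone of each point (C = within 1σ̂, B = 1σ̂–2σ̂, A = 2σ̂–3σ̂, * = beyond 3σ̂; sign = side of CL): 1:+C, 2:+C, 3:-B, 4:-C, 5:-B, 6:+B, 7:+B, 8:+C, 9:+B, 10:+C, 11:+C, 12:+B, 13:+B
Rule 4 (eight consecutive points on the same side of the centre line) is satisfied at point 13.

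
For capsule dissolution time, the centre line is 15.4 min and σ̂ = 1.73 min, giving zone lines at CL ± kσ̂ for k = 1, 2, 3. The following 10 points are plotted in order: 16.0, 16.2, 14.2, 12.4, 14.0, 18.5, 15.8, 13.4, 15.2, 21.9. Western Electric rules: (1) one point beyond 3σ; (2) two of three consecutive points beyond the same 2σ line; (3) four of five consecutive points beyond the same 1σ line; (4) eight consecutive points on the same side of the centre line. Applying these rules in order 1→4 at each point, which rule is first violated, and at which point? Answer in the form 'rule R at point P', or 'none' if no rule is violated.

rule 1 at point 10

Zone of each point (C = within 1σ̂, B = 1σ̂–2σ̂, A = 2σ̂–3σ̂, * = beyond 3σ̂; sign = side of CL): 1:+C, 2:+C, 3:-C, 4:-B, 5:-C, 6:+B, 7:+C, 8:-B, 9:-C, 10:+*
Rule 1 (one point beyond the 3σ limits) is satisfied at point 10.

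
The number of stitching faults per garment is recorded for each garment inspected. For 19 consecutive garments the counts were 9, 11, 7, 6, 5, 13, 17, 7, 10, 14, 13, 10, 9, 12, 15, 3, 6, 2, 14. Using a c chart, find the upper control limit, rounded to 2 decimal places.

c̄ = (9 + 11 + 7 + 6 + 5 + 13 + 17 + 7 + 10 + 14 + 13 + 10 + 9 + 12 + 15 + 3 + 6 + 2 + 14) / 19 = 183 / 19 = 9.6316
UCL = c̄ + 3√c̄ = 9.6316 + 3 × √9.6316 = 9.6316 + 3 × 3.1035 = 18.9420

18.94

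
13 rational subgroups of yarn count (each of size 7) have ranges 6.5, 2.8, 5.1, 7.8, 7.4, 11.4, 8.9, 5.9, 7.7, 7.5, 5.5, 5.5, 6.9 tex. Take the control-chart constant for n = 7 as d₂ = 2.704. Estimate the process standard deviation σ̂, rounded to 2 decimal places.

2.53

R̄ = (6.5 + 2.8 + 5.1 + 7.8 + 7.4 + 11.4 + 8.9 + 5.9 + 7.7 + 7.5 + 5.5 + 5.5 + 6.9) / 13 = 6.8385
σ̂ = R̄ / d₂ = 6.8385 / 2.704 = 2.5290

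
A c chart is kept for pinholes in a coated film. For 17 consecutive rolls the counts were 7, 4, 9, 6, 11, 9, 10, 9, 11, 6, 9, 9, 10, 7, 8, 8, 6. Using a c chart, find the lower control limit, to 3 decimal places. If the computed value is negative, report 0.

0.000

c̄ = (7 + 4 + 9 + 6 + 11 + 9 + 10 + 9 + 11 + 6 + 9 + 9 + 10 + 7 + 8 + 8 + 6) / 17 = 139 / 17 = 8.1765
LCL = c̄ − 3√c̄ = 8.1765 − 3 × 2.8595 = -0.4019 → 0 (cannot be negative)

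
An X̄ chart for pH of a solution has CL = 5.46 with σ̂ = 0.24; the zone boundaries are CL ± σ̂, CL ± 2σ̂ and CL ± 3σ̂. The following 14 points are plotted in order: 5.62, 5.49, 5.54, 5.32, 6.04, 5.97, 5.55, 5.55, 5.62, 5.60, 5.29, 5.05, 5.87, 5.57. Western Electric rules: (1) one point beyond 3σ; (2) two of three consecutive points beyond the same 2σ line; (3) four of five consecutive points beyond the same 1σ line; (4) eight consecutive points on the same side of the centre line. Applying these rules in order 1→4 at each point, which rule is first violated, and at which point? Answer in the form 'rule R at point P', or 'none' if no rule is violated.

Zone of each point (C = within 1σ̂, B = 1σ̂–2σ̂, A = 2σ̂–3σ̂, * = beyond 3σ̂; sign = side of CL): 1:+C, 2:+C, 3:+C, 4:-C, 5:+A, 6:+A, 7:+C, 8:+C, 9:+C, 10:+C, 11:-C, 12:-B, 13:+B, 14:+C
Rule 2 (two of three consecutive points beyond the same 2σ limit) is satisfied at point 6.

rule 2 at point 6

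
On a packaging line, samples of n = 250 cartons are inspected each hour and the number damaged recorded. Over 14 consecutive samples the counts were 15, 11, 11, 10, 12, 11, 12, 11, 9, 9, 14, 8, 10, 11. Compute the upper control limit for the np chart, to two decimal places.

20.73

p̄ = Σdᵢ / (k·n) = 154 / (14 × 250) = 0.04400
UCL = np̄ + 3·√(np̄(1−p̄)) = 11.0000 + 3 × √(11.0000×0.95600) = 11.0000 + 3 × 3.2428 = 20.7285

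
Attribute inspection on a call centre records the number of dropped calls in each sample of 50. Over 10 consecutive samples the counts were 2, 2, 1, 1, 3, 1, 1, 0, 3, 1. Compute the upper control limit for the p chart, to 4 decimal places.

p̄ = Σdᵢ / (k·n) = 15 / (10 × 50) = 0.03000
UCL = p̄ + 3·√(p̄(1−p̄)/n) = 0.03000 + 3 × √(0.03000×0.97000/50) = 0.03000 + 3 × 0.02412 = 0.10237

0.1024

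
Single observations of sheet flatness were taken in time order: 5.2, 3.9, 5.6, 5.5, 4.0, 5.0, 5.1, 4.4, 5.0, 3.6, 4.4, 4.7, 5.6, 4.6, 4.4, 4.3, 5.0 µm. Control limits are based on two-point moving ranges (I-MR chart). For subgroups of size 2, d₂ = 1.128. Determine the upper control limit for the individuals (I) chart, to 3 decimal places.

X̄ = (5.2 + 3.9 + 5.6 + 5.5 + 4.0 + 5.0 + 5.1 + 4.4 + 5.0 + 3.6 + 4.4 + 4.7 + 5.6 + 4.6 + 4.4 + 4.3 + 5.0) / 17 = 4.7235
Moving ranges: 1.3, 1.7, 0.1, 1.5, 1.0, 0.1, 0.7, 0.6, 1.4, 0.8, 0.3, 0.9, 1.0, 0.2, 0.1, 0.7; M̄R̄ = 12.4000 / 16 = 0.7750
UCL = X̄ + 3·M̄R̄/d₂ = 4.7235 + 3 × 0.7750 / 1.128 = 6.7847

6.785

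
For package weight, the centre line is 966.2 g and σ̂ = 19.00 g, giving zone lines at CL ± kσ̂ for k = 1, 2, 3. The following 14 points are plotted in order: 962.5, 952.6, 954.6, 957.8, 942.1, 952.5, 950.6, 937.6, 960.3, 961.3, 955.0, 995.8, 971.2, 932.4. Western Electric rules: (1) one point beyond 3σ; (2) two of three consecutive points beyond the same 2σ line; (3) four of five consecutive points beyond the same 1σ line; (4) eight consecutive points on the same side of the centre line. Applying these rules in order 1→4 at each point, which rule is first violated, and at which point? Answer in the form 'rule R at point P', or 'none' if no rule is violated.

rule 4 at point 8

Zone of each point (C = within 1σ̂, B = 1σ̂–2σ̂, A = 2σ̂–3σ̂, * = beyond 3σ̂; sign = side of CL): 1:-C, 2:-C, 3:-C, 4:-C, 5:-B, 6:-C, 7:-C, 8:-B, 9:-C, 10:-C, 11:-C, 12:+B, 13:+C, 14:-B
Rule 4 (eight consecutive points on the same side of the centre line) is satisfied at point 8.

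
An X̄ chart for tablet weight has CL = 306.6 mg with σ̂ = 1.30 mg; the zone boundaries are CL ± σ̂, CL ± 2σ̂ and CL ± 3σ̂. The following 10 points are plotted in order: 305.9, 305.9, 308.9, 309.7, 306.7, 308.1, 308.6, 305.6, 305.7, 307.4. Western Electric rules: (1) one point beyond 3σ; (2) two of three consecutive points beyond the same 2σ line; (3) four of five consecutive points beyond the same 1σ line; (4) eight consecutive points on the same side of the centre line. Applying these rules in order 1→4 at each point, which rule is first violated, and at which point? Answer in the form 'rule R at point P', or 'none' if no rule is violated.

rule 3 at point 7

Zone of each point (C = within 1σ̂, B = 1σ̂–2σ̂, A = 2σ̂–3σ̂, * = beyond 3σ̂; sign = side of CL): 1:-C, 2:-C, 3:+B, 4:+A, 5:+C, 6:+B, 7:+B, 8:-C, 9:-C, 10:+C
Rule 3 (four of five consecutive points beyond the same 1σ limit) is satisfied at point 7.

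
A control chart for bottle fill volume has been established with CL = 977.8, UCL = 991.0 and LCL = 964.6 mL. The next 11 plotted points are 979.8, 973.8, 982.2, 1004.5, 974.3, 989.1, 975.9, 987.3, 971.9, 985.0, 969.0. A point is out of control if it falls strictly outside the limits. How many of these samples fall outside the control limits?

1

Compare each point to [964.6, 991.0]: sample 4 = 1004.5 > UCL.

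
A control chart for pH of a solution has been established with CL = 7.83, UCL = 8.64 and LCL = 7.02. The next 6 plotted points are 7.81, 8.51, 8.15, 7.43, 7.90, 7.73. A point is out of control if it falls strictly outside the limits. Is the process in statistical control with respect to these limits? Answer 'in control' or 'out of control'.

All 6 points lie within [7.02, 8.64].

in control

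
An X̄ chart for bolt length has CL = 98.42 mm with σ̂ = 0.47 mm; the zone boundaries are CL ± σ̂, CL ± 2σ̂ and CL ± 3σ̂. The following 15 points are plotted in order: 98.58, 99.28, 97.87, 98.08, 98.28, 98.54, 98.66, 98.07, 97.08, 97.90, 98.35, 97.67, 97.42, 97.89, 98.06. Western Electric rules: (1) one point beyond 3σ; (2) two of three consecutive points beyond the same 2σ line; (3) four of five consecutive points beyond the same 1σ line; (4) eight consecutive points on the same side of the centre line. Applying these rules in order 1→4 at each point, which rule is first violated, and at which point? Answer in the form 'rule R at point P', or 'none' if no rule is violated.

rule 3 at point 13

Zone of each point (C = within 1σ̂, B = 1σ̂–2σ̂, A = 2σ̂–3σ̂, * = beyond 3σ̂; sign = side of CL): 1:+C, 2:+B, 3:-B, 4:-C, 5:-C, 6:+C, 7:+C, 8:-C, 9:-A, 10:-B, 11:-C, 12:-B, 13:-A, 14:-B, 15:-C
Rule 3 (four of five consecutive points beyond the same 1σ limit) is satisfied at point 13.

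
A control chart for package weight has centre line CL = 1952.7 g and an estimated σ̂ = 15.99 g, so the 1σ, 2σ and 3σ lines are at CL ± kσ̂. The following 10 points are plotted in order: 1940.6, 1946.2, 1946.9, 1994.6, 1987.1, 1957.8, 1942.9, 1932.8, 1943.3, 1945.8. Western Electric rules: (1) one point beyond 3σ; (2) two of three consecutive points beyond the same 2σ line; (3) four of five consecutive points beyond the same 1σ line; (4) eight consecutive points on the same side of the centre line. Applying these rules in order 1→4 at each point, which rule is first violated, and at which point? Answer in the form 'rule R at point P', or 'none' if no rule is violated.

rule 2 at point 5

Zone of each point (C = within 1σ̂, B = 1σ̂–2σ̂, A = 2σ̂–3σ̂, * = beyond 3σ̂; sign = side of CL): 1:-C, 2:-C, 3:-C, 4:+A, 5:+A, 6:+C, 7:-C, 8:-B, 9:-C, 10:-C
Rule 2 (two of three consecutive points beyond the same 2σ limit) is satisfied at point 5.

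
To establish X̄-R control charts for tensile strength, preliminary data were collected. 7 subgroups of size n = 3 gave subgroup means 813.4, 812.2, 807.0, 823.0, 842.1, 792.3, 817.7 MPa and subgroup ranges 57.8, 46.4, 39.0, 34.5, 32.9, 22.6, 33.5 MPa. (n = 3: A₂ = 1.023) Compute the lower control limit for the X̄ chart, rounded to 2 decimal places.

776.41

X̄̄ = (813.4 + 812.2 + 807.0 + 823.0 + 842.1 + 792.3 + 817.7) / 7 = 5707.7000 / 7 = 815.3857
R̄ = (57.8 + 46.4 + 39.0 + 34.5 + 32.9 + 22.6 + 33.5) / 7 = 266.7000 / 7 = 38.1000
LCL = X̄̄ − A₂·R̄ = 815.3857 − 1.023 × 38.1000 = 776.4094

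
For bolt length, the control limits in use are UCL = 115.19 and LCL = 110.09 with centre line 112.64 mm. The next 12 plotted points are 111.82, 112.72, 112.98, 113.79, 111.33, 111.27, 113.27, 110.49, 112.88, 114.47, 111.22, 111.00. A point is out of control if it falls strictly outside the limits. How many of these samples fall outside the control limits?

0

All 12 points lie within [110.09, 115.19].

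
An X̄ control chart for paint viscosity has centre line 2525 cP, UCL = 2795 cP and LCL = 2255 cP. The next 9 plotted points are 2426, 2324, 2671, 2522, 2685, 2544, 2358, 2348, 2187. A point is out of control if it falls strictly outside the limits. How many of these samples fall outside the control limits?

1

Compare each point to [2255, 2795]: sample 9 = 2187 < LCL.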